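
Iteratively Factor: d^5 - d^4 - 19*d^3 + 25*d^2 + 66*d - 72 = (d - 1)*(d^4 - 19*d^2 + 6*d + 72) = (d - 1)*(d + 2)*(d^3 - 2*d^2 - 15*d + 36) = (d - 1)*(d + 2)*(d + 4)*(d^2 - 6*d + 9) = (d - 3)*(d - 1)*(d + 2)*(d + 4)*(d - 3)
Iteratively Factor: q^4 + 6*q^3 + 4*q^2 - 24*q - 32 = (q - 2)*(q^3 + 8*q^2 + 20*q + 16) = (q - 2)*(q + 2)*(q^2 + 6*q + 8) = (q - 2)*(q + 2)*(q + 4)*(q + 2)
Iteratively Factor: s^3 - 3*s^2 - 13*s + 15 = (s - 5)*(s^2 + 2*s - 3) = (s - 5)*(s - 1)*(s + 3)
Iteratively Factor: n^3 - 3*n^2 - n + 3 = (n - 3)*(n^2 - 1) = (n - 3)*(n + 1)*(n - 1)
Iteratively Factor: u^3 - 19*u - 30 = (u + 2)*(u^2 - 2*u - 15) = (u - 5)*(u + 2)*(u + 3)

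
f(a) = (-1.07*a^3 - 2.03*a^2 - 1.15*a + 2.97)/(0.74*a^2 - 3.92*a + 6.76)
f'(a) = (3.92 - 1.48*a)*(-1.07*a^3 - 2.03*a^2 - 1.15*a + 2.97)/(0.74*a^2 - 3.92*a + 6.76)^2 + (-3.21*a^2 - 4.06*a - 1.15)/(0.74*a^2 - 3.92*a + 6.76) = (-0.7918*a^4 + 8.3888*a^3 - 12.891*a^2 - 31.8412*a + 3.8684)/(0.5476*a^4 - 5.8016*a^3 + 25.3712*a^2 - 52.9984*a + 45.6976)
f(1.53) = -2.96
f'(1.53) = -7.92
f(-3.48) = 0.94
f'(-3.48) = -0.59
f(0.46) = 0.37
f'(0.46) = -0.49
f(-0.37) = 0.38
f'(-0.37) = 0.19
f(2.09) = -10.04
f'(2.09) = -17.76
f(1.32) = -1.58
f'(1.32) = -5.29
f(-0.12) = 0.43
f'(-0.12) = 0.14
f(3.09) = -30.09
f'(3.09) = -14.42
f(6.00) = -31.19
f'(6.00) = 1.38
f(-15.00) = 13.68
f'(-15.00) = -1.32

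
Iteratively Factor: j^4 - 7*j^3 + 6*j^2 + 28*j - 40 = (j - 5)*(j^3 - 2*j^2 - 4*j + 8) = (j - 5)*(j - 2)*(j^2 - 4) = (j - 5)*(j - 2)*(j + 2)*(j - 2)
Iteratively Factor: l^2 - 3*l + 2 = (l - 1)*(l - 2)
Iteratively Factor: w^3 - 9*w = (w)*(w^2 - 9) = w*(w - 3)*(w + 3)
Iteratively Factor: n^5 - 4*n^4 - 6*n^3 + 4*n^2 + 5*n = (n)*(n^4 - 4*n^3 - 6*n^2 + 4*n + 5) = n*(n - 1)*(n^3 - 3*n^2 - 9*n - 5) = n*(n - 5)*(n - 1)*(n^2 + 2*n + 1) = n*(n - 5)*(n - 1)*(n + 1)*(n + 1)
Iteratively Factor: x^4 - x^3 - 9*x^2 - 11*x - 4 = (x + 1)*(x^3 - 2*x^2 - 7*x - 4) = (x + 1)^2*(x^2 - 3*x - 4) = (x - 4)*(x + 1)^2*(x + 1)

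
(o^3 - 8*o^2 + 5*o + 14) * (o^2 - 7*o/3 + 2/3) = o^5 - 31*o^4/3 + 73*o^3/3 - 3*o^2 - 88*o/3 + 28/3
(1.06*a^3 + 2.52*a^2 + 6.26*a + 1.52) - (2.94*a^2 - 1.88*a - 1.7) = 1.06*a^3 - 0.42*a^2 + 8.14*a + 3.22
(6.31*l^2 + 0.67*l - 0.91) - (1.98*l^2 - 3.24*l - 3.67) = 4.33*l^2 + 3.91*l + 2.76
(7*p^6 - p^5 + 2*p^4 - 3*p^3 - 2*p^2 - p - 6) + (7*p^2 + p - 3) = 7*p^6 - p^5 + 2*p^4 - 3*p^3 + 5*p^2 - 9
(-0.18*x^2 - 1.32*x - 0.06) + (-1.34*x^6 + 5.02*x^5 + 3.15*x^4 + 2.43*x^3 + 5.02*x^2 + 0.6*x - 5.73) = -1.34*x^6 + 5.02*x^5 + 3.15*x^4 + 2.43*x^3 + 4.84*x^2 - 0.72*x - 5.79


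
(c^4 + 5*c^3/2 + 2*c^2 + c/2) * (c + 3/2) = c^5 + 4*c^4 + 23*c^3/4 + 7*c^2/2 + 3*c/4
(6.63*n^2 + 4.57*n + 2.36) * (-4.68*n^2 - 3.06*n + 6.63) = -31.0284*n^4 - 41.6754*n^3 + 18.9279*n^2 + 23.0775*n + 15.6468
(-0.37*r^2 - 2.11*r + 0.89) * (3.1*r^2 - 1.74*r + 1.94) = -1.147*r^4 - 5.8972*r^3 + 5.7126*r^2 - 5.642*r + 1.7266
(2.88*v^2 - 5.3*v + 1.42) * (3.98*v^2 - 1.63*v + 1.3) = 11.4624*v^4 - 25.7884*v^3 + 18.0346*v^2 - 9.2046*v + 1.846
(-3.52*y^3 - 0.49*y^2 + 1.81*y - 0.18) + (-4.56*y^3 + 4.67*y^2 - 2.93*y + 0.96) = -8.08*y^3 + 4.18*y^2 - 1.12*y + 0.78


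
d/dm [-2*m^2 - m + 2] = -4*m - 1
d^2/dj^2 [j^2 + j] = 2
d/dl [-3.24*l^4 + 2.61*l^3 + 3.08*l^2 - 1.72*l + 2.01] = -12.96*l^3 + 7.83*l^2 + 6.16*l - 1.72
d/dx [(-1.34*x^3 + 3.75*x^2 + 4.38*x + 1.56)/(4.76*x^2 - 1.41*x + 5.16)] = (-6.3784*x^4 + 3.7788*x^3 - 46.8795*x^2 + 23.8488*x + 24.8004)/(22.6576*x^4 - 13.4232*x^3 + 51.1113*x^2 - 14.5512*x + 26.6256)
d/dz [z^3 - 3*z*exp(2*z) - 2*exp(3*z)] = 3*z^2 - 6*z*exp(2*z) - 6*exp(3*z) - 3*exp(2*z)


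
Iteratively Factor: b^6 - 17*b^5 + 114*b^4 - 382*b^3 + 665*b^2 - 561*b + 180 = (b - 1)*(b^5 - 16*b^4 + 98*b^3 - 284*b^2 + 381*b - 180) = (b - 5)*(b - 1)*(b^4 - 11*b^3 + 43*b^2 - 69*b + 36) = (b - 5)*(b - 1)^2*(b^3 - 10*b^2 + 33*b - 36) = (b - 5)*(b - 3)*(b - 1)^2*(b^2 - 7*b + 12) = (b - 5)*(b - 4)*(b - 3)*(b - 1)^2*(b - 3)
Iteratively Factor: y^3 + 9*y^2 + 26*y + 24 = (y + 3)*(y^2 + 6*y + 8) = (y + 3)*(y + 4)*(y + 2)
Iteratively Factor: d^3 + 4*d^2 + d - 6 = (d + 2)*(d^2 + 2*d - 3) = (d + 2)*(d + 3)*(d - 1)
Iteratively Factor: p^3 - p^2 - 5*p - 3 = (p + 1)*(p^2 - 2*p - 3) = (p - 3)*(p + 1)*(p + 1)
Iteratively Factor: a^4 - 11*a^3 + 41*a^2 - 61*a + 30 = (a - 5)*(a^3 - 6*a^2 + 11*a - 6) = (a - 5)*(a - 2)*(a^2 - 4*a + 3) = (a - 5)*(a - 2)*(a - 1)*(a - 3)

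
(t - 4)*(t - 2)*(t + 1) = t^3 - 5*t^2 + 2*t + 8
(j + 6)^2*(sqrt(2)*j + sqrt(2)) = sqrt(2)*j^3 + 13*sqrt(2)*j^2 + 48*sqrt(2)*j + 36*sqrt(2)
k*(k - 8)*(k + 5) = k^3 - 3*k^2 - 40*k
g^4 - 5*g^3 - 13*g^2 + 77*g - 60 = (g - 5)*(g - 3)*(g - 1)*(g + 4)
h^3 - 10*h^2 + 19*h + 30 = (h - 6)*(h - 5)*(h + 1)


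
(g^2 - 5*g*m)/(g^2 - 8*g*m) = (g - 5*m)/(g - 8*m)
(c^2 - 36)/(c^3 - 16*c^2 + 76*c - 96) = (c + 6)/(c^2 - 10*c + 16)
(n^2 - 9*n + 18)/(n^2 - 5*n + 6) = (n - 6)/(n - 2)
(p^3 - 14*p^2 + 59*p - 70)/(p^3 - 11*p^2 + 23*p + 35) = (p - 2)/(p + 1)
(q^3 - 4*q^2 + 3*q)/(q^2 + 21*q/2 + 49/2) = 2*q*(q^2 - 4*q + 3)/(2*q^2 + 21*q + 49)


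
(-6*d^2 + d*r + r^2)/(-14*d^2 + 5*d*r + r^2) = (3*d + r)/(7*d + r)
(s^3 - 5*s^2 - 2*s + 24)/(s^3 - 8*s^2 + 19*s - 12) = (s + 2)/(s - 1)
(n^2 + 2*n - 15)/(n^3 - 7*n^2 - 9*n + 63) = (n + 5)/(n^2 - 4*n - 21)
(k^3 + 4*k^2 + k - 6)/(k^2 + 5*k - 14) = (k^3 + 4*k^2 + k - 6)/(k^2 + 5*k - 14)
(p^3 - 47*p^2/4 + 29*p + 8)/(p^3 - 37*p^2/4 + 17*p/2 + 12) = (4*p^2 - 15*p - 4)/(4*p^2 - 5*p - 6)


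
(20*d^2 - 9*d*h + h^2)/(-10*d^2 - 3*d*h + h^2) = (-4*d + h)/(2*d + h)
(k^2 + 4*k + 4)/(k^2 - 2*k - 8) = (k + 2)/(k - 4)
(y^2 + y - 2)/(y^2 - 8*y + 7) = (y + 2)/(y - 7)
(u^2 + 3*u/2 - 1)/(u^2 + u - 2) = (u - 1/2)/(u - 1)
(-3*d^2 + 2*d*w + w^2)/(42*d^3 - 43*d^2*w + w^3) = (3*d + w)/(-42*d^2 + d*w + w^2)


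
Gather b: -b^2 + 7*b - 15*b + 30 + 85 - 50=-b^2 - 8*b + 65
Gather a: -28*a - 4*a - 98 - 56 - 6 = -32*a - 160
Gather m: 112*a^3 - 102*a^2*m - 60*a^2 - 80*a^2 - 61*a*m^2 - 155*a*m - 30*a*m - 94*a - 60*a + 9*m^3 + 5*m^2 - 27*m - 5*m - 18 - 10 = 112*a^3 - 140*a^2 - 154*a + 9*m^3 + m^2*(5 - 61*a) + m*(-102*a^2 - 185*a - 32) - 28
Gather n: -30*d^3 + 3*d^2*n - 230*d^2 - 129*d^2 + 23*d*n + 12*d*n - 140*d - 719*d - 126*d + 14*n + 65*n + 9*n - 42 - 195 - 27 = -30*d^3 - 359*d^2 - 985*d + n*(3*d^2 + 35*d + 88) - 264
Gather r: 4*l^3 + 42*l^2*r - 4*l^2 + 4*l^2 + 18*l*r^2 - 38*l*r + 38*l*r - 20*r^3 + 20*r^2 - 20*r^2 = 4*l^3 + 42*l^2*r + 18*l*r^2 - 20*r^3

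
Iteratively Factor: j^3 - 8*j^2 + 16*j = (j - 4)*(j^2 - 4*j) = j*(j - 4)*(j - 4)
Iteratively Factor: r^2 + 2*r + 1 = (r + 1)*(r + 1)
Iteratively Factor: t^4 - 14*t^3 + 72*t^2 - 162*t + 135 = (t - 3)*(t^3 - 11*t^2 + 39*t - 45) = (t - 3)^2*(t^2 - 8*t + 15) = (t - 5)*(t - 3)^2*(t - 3)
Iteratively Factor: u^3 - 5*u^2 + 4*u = (u - 1)*(u^2 - 4*u) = u*(u - 1)*(u - 4)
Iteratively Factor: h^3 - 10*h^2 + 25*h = (h - 5)*(h^2 - 5*h) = (h - 5)^2*(h)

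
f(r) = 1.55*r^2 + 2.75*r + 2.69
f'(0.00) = 2.75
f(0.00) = 2.69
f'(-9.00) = -25.15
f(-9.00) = 103.49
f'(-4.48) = -11.14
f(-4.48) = 21.48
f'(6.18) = 21.91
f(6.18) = 78.88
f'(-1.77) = -2.74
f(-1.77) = 2.68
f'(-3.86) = -9.22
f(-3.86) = 15.17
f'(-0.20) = 2.13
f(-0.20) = 2.20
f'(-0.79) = 0.30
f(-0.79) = 1.48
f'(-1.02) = -0.41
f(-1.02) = 1.50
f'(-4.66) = -11.70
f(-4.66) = 23.53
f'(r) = 3.1*r + 2.75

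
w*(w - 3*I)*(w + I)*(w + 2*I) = w^4 + 7*w^2 + 6*I*w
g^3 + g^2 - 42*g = g*(g - 6)*(g + 7)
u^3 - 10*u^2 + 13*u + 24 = (u - 8)*(u - 3)*(u + 1)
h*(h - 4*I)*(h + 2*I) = h^3 - 2*I*h^2 + 8*h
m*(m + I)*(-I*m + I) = -I*m^3 + m^2 + I*m^2 - m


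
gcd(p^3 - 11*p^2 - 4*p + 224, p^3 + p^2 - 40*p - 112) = p^2 - 3*p - 28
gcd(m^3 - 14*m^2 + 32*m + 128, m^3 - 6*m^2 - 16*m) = m^2 - 6*m - 16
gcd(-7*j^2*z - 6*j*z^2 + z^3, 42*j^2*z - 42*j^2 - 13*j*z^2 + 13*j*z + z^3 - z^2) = -7*j + z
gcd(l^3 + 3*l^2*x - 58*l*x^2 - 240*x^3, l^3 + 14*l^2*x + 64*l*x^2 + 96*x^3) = l + 6*x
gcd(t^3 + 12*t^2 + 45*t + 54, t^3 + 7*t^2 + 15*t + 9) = t^2 + 6*t + 9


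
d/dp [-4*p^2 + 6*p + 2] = 6 - 8*p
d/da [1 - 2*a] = -2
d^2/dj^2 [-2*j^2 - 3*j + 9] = -4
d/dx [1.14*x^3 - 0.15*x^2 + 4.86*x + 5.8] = 3.42*x^2 - 0.3*x + 4.86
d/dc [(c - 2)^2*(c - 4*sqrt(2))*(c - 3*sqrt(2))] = 4*c^3 - 21*sqrt(2)*c^2 - 12*c^2 + 56*c + 56*sqrt(2)*c - 96 - 28*sqrt(2)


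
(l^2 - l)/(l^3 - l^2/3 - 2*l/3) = 3/(3*l + 2)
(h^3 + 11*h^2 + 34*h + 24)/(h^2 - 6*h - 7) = (h^2 + 10*h + 24)/(h - 7)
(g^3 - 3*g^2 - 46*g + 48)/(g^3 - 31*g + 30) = (g - 8)/(g - 5)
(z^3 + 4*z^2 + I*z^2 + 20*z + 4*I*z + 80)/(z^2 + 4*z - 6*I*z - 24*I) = (z^2 + I*z + 20)/(z - 6*I)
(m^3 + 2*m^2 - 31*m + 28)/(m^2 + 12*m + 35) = (m^2 - 5*m + 4)/(m + 5)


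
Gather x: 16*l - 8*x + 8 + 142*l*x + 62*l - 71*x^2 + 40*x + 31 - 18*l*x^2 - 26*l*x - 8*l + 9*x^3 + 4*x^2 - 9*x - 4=70*l + 9*x^3 + x^2*(-18*l - 67) + x*(116*l + 23) + 35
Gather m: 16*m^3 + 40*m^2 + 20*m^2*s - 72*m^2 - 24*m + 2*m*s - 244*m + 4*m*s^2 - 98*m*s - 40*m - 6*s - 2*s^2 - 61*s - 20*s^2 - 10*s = 16*m^3 + m^2*(20*s - 32) + m*(4*s^2 - 96*s - 308) - 22*s^2 - 77*s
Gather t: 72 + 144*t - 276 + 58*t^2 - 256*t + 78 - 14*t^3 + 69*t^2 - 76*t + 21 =-14*t^3 + 127*t^2 - 188*t - 105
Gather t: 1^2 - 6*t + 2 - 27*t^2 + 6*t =3 - 27*t^2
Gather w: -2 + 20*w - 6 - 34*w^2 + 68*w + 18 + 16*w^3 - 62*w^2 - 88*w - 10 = 16*w^3 - 96*w^2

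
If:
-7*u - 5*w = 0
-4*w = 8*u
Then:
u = 0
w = 0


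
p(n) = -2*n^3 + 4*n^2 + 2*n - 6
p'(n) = -6*n^2 + 8*n + 2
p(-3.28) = 101.05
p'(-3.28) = -88.79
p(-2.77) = 61.66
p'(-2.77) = -66.20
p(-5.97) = 550.18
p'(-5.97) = -259.61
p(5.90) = -265.72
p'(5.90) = -159.66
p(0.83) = -2.73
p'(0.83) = 4.51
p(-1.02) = -1.76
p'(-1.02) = -12.40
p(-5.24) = 381.11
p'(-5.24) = -204.67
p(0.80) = -2.86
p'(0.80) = 4.56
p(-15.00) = 7614.00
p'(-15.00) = -1468.00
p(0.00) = -6.00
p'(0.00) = 2.00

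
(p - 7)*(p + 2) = p^2 - 5*p - 14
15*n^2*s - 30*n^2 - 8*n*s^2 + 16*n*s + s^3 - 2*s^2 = (-5*n + s)*(-3*n + s)*(s - 2)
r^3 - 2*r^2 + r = r*(r - 1)^2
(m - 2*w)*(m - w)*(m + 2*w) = m^3 - m^2*w - 4*m*w^2 + 4*w^3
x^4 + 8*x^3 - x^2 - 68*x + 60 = (x - 2)*(x - 1)*(x + 5)*(x + 6)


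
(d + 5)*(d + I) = d^2 + 5*d + I*d + 5*I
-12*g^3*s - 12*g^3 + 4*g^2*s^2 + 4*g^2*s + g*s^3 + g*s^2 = (-2*g + s)*(6*g + s)*(g*s + g)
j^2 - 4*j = j*(j - 4)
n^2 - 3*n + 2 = (n - 2)*(n - 1)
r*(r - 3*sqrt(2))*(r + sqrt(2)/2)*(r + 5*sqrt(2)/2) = r^4 - 31*r^2/2 - 15*sqrt(2)*r/2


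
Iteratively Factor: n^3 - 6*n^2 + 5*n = (n - 1)*(n^2 - 5*n) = (n - 5)*(n - 1)*(n)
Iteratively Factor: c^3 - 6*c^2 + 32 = (c - 4)*(c^2 - 2*c - 8) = (c - 4)^2*(c + 2)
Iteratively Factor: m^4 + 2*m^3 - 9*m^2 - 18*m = (m + 3)*(m^3 - m^2 - 6*m) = (m - 3)*(m + 3)*(m^2 + 2*m) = m*(m - 3)*(m + 3)*(m + 2)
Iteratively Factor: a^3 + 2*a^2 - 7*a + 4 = (a - 1)*(a^2 + 3*a - 4) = (a - 1)*(a + 4)*(a - 1)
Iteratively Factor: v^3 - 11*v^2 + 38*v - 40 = (v - 2)*(v^2 - 9*v + 20) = (v - 4)*(v - 2)*(v - 5)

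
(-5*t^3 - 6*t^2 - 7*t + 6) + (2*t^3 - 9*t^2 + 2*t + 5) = -3*t^3 - 15*t^2 - 5*t + 11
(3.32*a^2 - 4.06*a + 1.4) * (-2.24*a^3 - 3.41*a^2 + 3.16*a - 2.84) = -7.4368*a^5 - 2.2268*a^4 + 21.1998*a^3 - 27.0324*a^2 + 15.9544*a - 3.976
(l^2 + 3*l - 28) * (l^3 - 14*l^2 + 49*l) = l^5 - 11*l^4 - 21*l^3 + 539*l^2 - 1372*l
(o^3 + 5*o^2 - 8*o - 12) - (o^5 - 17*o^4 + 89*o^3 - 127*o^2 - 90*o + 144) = -o^5 + 17*o^4 - 88*o^3 + 132*o^2 + 82*o - 156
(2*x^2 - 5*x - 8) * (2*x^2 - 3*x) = 4*x^4 - 16*x^3 - x^2 + 24*x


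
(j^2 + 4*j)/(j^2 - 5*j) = (j + 4)/(j - 5)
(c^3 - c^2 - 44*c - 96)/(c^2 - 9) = (c^2 - 4*c - 32)/(c - 3)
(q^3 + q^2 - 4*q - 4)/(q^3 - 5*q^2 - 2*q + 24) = (q^2 - q - 2)/(q^2 - 7*q + 12)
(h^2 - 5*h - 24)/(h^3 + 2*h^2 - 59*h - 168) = 1/(h + 7)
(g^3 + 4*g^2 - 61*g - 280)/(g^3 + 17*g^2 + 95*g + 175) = (g - 8)/(g + 5)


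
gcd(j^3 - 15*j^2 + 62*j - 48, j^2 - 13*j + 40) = j - 8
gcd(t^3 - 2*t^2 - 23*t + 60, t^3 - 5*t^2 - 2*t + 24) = t^2 - 7*t + 12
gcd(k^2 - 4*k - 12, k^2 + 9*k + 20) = 1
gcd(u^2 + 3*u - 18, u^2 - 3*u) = u - 3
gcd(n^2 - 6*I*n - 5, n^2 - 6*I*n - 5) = n^2 - 6*I*n - 5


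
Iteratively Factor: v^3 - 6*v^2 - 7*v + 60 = (v - 4)*(v^2 - 2*v - 15) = (v - 5)*(v - 4)*(v + 3)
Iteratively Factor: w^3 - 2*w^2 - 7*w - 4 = (w + 1)*(w^2 - 3*w - 4) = (w - 4)*(w + 1)*(w + 1)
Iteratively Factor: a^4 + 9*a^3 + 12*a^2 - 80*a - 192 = (a + 4)*(a^3 + 5*a^2 - 8*a - 48) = (a + 4)^2*(a^2 + a - 12) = (a + 4)^3*(a - 3)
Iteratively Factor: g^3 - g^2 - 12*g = (g - 4)*(g^2 + 3*g) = g*(g - 4)*(g + 3)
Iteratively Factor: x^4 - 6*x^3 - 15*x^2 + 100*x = (x + 4)*(x^3 - 10*x^2 + 25*x) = (x - 5)*(x + 4)*(x^2 - 5*x) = (x - 5)^2*(x + 4)*(x)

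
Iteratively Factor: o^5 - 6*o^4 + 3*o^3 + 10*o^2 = (o)*(o^4 - 6*o^3 + 3*o^2 + 10*o) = o*(o + 1)*(o^3 - 7*o^2 + 10*o) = o*(o - 5)*(o + 1)*(o^2 - 2*o) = o^2*(o - 5)*(o + 1)*(o - 2)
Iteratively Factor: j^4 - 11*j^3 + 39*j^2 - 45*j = (j - 3)*(j^3 - 8*j^2 + 15*j) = j*(j - 3)*(j^2 - 8*j + 15) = j*(j - 5)*(j - 3)*(j - 3)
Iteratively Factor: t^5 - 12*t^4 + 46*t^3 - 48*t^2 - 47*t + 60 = (t - 4)*(t^4 - 8*t^3 + 14*t^2 + 8*t - 15) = (t - 4)*(t + 1)*(t^3 - 9*t^2 + 23*t - 15) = (t - 5)*(t - 4)*(t + 1)*(t^2 - 4*t + 3) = (t - 5)*(t - 4)*(t - 3)*(t + 1)*(t - 1)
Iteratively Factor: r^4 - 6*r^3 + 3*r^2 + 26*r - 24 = (r - 4)*(r^3 - 2*r^2 - 5*r + 6) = (r - 4)*(r - 3)*(r^2 + r - 2) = (r - 4)*(r - 3)*(r - 1)*(r + 2)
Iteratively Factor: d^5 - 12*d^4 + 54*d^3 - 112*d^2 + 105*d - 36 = (d - 4)*(d^4 - 8*d^3 + 22*d^2 - 24*d + 9) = (d - 4)*(d - 3)*(d^3 - 5*d^2 + 7*d - 3) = (d - 4)*(d - 3)*(d - 1)*(d^2 - 4*d + 3) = (d - 4)*(d - 3)*(d - 1)^2*(d - 3)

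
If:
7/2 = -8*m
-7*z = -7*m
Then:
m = -7/16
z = -7/16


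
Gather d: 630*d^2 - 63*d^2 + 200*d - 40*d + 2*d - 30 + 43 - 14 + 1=567*d^2 + 162*d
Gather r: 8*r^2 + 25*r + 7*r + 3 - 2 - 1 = 8*r^2 + 32*r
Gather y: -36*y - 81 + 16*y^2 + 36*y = 16*y^2 - 81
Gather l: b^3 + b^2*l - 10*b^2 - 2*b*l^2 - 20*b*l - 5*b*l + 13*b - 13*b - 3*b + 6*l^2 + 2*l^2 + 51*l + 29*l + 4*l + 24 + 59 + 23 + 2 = b^3 - 10*b^2 - 3*b + l^2*(8 - 2*b) + l*(b^2 - 25*b + 84) + 108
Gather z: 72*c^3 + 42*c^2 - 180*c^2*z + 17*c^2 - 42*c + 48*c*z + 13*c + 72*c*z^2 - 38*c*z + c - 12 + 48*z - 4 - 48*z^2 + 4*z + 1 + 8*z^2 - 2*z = 72*c^3 + 59*c^2 - 28*c + z^2*(72*c - 40) + z*(-180*c^2 + 10*c + 50) - 15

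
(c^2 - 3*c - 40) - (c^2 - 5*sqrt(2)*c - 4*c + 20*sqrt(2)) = c + 5*sqrt(2)*c - 40 - 20*sqrt(2)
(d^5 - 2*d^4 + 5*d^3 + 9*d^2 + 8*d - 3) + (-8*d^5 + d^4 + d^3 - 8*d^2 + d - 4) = -7*d^5 - d^4 + 6*d^3 + d^2 + 9*d - 7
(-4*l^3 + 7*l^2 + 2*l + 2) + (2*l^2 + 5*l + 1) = -4*l^3 + 9*l^2 + 7*l + 3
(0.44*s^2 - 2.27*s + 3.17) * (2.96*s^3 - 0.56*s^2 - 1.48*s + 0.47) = 1.3024*s^5 - 6.9656*s^4 + 10.0032*s^3 + 1.7912*s^2 - 5.7585*s + 1.4899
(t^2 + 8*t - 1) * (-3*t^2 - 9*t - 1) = -3*t^4 - 33*t^3 - 70*t^2 + t + 1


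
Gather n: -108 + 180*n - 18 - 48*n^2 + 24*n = -48*n^2 + 204*n - 126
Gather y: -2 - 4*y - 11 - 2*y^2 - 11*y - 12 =-2*y^2 - 15*y - 25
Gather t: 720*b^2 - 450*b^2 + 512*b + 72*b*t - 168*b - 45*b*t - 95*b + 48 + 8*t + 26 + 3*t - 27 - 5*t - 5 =270*b^2 + 249*b + t*(27*b + 6) + 42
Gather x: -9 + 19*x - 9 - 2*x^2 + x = -2*x^2 + 20*x - 18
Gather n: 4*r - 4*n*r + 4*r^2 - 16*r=-4*n*r + 4*r^2 - 12*r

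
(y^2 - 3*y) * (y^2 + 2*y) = y^4 - y^3 - 6*y^2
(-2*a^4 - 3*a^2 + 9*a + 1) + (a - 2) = -2*a^4 - 3*a^2 + 10*a - 1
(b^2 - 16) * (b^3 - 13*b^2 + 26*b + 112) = b^5 - 13*b^4 + 10*b^3 + 320*b^2 - 416*b - 1792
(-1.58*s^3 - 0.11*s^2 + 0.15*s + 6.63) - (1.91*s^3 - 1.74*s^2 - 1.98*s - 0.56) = -3.49*s^3 + 1.63*s^2 + 2.13*s + 7.19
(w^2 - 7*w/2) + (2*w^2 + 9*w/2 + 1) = 3*w^2 + w + 1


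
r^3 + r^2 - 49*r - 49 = (r - 7)*(r + 1)*(r + 7)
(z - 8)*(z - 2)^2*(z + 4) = z^4 - 8*z^3 - 12*z^2 + 112*z - 128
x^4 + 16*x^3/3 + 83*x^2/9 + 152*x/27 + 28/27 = (x + 1/3)*(x + 2/3)*(x + 2)*(x + 7/3)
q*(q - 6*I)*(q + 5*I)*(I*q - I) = I*q^4 + q^3 - I*q^3 - q^2 + 30*I*q^2 - 30*I*q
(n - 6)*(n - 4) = n^2 - 10*n + 24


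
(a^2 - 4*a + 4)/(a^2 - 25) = (a^2 - 4*a + 4)/(a^2 - 25)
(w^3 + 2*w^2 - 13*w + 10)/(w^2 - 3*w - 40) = (w^2 - 3*w + 2)/(w - 8)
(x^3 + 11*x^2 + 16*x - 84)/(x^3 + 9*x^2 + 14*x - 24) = (x^2 + 5*x - 14)/(x^2 + 3*x - 4)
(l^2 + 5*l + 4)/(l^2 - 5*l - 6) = (l + 4)/(l - 6)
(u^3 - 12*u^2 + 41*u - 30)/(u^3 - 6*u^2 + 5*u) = (u - 6)/u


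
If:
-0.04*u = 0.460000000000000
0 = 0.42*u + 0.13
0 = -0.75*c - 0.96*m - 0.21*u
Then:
No Solution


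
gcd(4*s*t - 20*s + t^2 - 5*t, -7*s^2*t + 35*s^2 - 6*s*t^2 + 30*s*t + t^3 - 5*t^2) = t - 5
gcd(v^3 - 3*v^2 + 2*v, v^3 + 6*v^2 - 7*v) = v^2 - v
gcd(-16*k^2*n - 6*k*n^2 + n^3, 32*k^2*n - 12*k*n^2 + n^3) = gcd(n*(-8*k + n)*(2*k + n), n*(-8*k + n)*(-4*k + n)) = 8*k*n - n^2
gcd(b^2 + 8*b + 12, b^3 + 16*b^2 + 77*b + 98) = b + 2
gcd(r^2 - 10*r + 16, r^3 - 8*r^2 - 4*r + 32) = r^2 - 10*r + 16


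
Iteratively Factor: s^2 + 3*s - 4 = (s - 1)*(s + 4)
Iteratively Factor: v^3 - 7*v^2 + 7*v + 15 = (v - 5)*(v^2 - 2*v - 3) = (v - 5)*(v + 1)*(v - 3)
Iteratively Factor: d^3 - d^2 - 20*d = (d + 4)*(d^2 - 5*d) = d*(d + 4)*(d - 5)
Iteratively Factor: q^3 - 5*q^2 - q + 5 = (q + 1)*(q^2 - 6*q + 5) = (q - 5)*(q + 1)*(q - 1)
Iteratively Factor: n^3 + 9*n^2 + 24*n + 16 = (n + 1)*(n^2 + 8*n + 16) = (n + 1)*(n + 4)*(n + 4)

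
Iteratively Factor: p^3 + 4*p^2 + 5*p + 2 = (p + 1)*(p^2 + 3*p + 2) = (p + 1)^2*(p + 2)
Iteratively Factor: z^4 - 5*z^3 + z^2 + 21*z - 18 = (z - 3)*(z^3 - 2*z^2 - 5*z + 6) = (z - 3)^2*(z^2 + z - 2) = (z - 3)^2*(z - 1)*(z + 2)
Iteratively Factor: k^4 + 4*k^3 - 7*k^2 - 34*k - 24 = (k + 1)*(k^3 + 3*k^2 - 10*k - 24) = (k + 1)*(k + 4)*(k^2 - k - 6) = (k + 1)*(k + 2)*(k + 4)*(k - 3)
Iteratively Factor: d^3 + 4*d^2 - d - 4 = (d + 4)*(d^2 - 1) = (d - 1)*(d + 4)*(d + 1)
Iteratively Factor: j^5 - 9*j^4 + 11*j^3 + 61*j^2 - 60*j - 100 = (j + 2)*(j^4 - 11*j^3 + 33*j^2 - 5*j - 50) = (j - 5)*(j + 2)*(j^3 - 6*j^2 + 3*j + 10) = (j - 5)^2*(j + 2)*(j^2 - j - 2) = (j - 5)^2*(j + 1)*(j + 2)*(j - 2)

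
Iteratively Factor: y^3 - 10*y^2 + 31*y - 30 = (y - 3)*(y^2 - 7*y + 10) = (y - 3)*(y - 2)*(y - 5)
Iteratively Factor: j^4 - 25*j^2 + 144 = (j - 3)*(j^3 + 3*j^2 - 16*j - 48) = (j - 3)*(j + 3)*(j^2 - 16) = (j - 3)*(j + 3)*(j + 4)*(j - 4)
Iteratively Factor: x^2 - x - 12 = (x + 3)*(x - 4)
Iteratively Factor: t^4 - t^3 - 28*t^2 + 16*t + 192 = (t - 4)*(t^3 + 3*t^2 - 16*t - 48) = (t - 4)*(t + 4)*(t^2 - t - 12) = (t - 4)*(t + 3)*(t + 4)*(t - 4)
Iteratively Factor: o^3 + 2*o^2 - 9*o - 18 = (o + 2)*(o^2 - 9) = (o + 2)*(o + 3)*(o - 3)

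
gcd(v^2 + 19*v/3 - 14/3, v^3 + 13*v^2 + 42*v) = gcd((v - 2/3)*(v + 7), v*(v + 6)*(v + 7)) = v + 7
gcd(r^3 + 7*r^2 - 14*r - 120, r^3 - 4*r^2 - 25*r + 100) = r^2 + r - 20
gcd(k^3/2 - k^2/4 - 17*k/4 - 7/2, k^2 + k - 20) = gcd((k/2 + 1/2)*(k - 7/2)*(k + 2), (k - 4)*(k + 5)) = 1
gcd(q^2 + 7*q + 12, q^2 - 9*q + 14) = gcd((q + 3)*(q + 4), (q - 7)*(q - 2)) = 1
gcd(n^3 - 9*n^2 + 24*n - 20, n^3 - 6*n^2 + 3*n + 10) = n^2 - 7*n + 10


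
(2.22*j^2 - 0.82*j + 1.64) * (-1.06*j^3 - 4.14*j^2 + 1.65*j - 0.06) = -2.3532*j^5 - 8.3216*j^4 + 5.3194*j^3 - 8.2758*j^2 + 2.7552*j - 0.0984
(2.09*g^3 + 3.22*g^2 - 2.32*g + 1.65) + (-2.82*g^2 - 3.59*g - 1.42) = 2.09*g^3 + 0.4*g^2 - 5.91*g + 0.23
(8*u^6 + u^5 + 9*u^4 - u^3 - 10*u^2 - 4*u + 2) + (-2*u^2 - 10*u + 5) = 8*u^6 + u^5 + 9*u^4 - u^3 - 12*u^2 - 14*u + 7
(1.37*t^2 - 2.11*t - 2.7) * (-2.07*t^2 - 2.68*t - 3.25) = -2.8359*t^4 + 0.696099999999999*t^3 + 6.7913*t^2 + 14.0935*t + 8.775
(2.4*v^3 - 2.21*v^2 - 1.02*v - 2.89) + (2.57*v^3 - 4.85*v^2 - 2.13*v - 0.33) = 4.97*v^3 - 7.06*v^2 - 3.15*v - 3.22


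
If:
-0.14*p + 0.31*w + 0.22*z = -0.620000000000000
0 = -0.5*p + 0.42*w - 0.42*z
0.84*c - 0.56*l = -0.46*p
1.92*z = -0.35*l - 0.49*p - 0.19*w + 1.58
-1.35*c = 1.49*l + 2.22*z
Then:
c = -4.37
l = 50.20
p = 69.10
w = 51.23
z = -31.03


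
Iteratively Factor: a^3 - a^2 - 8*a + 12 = (a - 2)*(a^2 + a - 6) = (a - 2)^2*(a + 3)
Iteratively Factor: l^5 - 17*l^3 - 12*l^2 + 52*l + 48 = (l + 2)*(l^4 - 2*l^3 - 13*l^2 + 14*l + 24) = (l - 2)*(l + 2)*(l^3 - 13*l - 12) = (l - 4)*(l - 2)*(l + 2)*(l^2 + 4*l + 3) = (l - 4)*(l - 2)*(l + 2)*(l + 3)*(l + 1)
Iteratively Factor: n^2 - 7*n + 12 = (n - 4)*(n - 3)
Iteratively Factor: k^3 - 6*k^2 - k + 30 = (k - 3)*(k^2 - 3*k - 10) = (k - 3)*(k + 2)*(k - 5)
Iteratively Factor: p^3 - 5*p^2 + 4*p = (p - 1)*(p^2 - 4*p) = p*(p - 1)*(p - 4)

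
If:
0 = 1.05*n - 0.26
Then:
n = 0.25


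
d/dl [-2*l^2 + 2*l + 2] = 2 - 4*l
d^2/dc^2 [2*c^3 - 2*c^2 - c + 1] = 12*c - 4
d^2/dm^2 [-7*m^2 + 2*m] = -14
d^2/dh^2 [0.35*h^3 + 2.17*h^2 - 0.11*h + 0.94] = 2.1*h + 4.34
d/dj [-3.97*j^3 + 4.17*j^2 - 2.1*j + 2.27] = -11.91*j^2 + 8.34*j - 2.1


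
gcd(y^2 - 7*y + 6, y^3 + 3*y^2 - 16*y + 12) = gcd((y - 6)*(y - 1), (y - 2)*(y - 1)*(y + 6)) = y - 1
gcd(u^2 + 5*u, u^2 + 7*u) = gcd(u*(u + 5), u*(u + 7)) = u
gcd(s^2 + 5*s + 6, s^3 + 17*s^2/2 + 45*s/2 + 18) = s + 3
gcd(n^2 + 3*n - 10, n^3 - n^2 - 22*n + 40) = n^2 + 3*n - 10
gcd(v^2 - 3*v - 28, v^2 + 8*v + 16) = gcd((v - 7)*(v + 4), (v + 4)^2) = v + 4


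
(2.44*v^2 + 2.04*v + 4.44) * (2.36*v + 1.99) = 5.7584*v^3 + 9.67*v^2 + 14.538*v + 8.8356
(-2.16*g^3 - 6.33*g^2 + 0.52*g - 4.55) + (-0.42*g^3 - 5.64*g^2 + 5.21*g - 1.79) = -2.58*g^3 - 11.97*g^2 + 5.73*g - 6.34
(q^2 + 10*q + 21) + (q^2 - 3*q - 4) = 2*q^2 + 7*q + 17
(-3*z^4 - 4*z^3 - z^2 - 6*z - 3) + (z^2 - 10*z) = -3*z^4 - 4*z^3 - 16*z - 3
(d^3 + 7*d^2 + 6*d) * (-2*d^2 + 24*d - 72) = -2*d^5 + 10*d^4 + 84*d^3 - 360*d^2 - 432*d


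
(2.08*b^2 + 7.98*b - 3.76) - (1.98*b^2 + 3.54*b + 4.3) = 0.1*b^2 + 4.44*b - 8.06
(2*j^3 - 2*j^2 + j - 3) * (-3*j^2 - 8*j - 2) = -6*j^5 - 10*j^4 + 9*j^3 + 5*j^2 + 22*j + 6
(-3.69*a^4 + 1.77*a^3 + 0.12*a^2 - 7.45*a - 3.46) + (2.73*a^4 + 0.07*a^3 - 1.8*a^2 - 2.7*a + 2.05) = -0.96*a^4 + 1.84*a^3 - 1.68*a^2 - 10.15*a - 1.41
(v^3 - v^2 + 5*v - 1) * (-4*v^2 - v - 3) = -4*v^5 + 3*v^4 - 22*v^3 + 2*v^2 - 14*v + 3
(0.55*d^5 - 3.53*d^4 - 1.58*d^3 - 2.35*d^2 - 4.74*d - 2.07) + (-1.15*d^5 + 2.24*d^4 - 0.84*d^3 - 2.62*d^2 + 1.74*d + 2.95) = -0.6*d^5 - 1.29*d^4 - 2.42*d^3 - 4.97*d^2 - 3.0*d + 0.88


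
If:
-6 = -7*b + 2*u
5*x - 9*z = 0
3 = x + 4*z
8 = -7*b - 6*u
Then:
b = 5/14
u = -7/4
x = 27/29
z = 15/29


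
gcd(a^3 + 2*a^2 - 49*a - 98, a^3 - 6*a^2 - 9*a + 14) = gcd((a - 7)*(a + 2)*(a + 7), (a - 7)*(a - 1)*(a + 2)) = a^2 - 5*a - 14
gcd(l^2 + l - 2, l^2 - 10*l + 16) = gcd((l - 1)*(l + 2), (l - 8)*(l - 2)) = 1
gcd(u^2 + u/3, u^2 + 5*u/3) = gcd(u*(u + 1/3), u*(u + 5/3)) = u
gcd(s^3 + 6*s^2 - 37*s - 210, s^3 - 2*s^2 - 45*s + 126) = s^2 + s - 42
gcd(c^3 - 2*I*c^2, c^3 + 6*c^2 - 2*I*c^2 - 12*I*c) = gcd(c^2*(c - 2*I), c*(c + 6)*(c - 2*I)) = c^2 - 2*I*c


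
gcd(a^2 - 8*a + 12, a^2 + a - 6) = a - 2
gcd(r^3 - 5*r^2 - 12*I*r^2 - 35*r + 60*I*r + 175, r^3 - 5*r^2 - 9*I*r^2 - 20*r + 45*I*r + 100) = r^2 + r*(-5 - 5*I) + 25*I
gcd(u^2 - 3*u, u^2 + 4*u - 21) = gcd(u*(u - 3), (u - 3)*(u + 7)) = u - 3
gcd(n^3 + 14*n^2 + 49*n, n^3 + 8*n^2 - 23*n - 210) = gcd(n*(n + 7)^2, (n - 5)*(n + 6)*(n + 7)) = n + 7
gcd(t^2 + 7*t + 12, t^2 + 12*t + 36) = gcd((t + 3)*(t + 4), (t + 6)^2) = 1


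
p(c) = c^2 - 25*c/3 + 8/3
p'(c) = 2*c - 25/3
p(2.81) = -12.85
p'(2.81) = -2.71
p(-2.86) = 34.68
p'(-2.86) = -14.05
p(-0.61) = 8.12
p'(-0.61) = -9.55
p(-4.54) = 61.11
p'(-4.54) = -17.41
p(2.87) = -13.01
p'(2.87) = -2.59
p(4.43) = -14.63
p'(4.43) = 0.53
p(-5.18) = 72.67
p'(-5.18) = -18.69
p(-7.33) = 117.48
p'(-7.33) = -22.99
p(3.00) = -13.33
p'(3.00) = -2.33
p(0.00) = 2.67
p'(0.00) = -8.33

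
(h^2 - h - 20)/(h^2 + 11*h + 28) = (h - 5)/(h + 7)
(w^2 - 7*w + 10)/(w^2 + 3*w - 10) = (w - 5)/(w + 5)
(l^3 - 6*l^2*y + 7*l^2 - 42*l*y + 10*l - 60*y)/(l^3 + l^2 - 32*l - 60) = (l - 6*y)/(l - 6)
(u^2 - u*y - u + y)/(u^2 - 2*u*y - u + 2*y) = (-u + y)/(-u + 2*y)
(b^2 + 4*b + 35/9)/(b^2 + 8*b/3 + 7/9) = (3*b + 5)/(3*b + 1)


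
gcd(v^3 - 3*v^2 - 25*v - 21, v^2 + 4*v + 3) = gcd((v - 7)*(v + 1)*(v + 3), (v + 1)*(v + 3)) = v^2 + 4*v + 3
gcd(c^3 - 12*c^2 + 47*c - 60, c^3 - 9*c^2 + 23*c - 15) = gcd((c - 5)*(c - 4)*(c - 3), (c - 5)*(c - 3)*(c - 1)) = c^2 - 8*c + 15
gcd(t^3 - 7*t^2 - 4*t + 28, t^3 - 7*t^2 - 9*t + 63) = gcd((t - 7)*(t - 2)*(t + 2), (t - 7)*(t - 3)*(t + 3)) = t - 7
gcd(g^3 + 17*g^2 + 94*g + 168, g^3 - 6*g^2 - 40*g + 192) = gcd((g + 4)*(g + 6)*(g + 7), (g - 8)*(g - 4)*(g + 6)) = g + 6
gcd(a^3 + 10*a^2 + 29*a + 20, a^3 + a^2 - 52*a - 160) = a^2 + 9*a + 20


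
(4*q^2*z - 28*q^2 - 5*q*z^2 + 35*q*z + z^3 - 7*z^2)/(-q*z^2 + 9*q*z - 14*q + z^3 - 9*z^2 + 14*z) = (-4*q + z)/(z - 2)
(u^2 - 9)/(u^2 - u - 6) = (u + 3)/(u + 2)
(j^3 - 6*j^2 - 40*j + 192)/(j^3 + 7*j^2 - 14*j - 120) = (j - 8)/(j + 5)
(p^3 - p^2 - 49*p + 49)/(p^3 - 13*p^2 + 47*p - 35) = (p + 7)/(p - 5)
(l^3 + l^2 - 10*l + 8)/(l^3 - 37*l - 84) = (l^2 - 3*l + 2)/(l^2 - 4*l - 21)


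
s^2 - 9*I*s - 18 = (s - 6*I)*(s - 3*I)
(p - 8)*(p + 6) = p^2 - 2*p - 48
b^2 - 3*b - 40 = (b - 8)*(b + 5)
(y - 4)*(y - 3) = y^2 - 7*y + 12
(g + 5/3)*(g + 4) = g^2 + 17*g/3 + 20/3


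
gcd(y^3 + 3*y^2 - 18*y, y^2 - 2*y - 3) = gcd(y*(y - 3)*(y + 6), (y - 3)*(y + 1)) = y - 3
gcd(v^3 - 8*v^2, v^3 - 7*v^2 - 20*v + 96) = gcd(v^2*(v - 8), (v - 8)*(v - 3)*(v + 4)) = v - 8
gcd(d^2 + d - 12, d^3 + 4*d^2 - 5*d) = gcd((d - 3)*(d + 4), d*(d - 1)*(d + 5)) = 1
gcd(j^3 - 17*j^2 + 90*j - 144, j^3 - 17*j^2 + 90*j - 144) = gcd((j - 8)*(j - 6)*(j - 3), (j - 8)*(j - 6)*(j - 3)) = j^3 - 17*j^2 + 90*j - 144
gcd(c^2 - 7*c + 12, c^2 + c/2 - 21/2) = c - 3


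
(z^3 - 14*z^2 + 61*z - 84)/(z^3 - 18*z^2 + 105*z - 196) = (z - 3)/(z - 7)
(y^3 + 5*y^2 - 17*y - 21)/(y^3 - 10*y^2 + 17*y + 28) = (y^2 + 4*y - 21)/(y^2 - 11*y + 28)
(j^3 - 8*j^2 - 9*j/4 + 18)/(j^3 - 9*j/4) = (j - 8)/j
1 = 1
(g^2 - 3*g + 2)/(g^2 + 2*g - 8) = (g - 1)/(g + 4)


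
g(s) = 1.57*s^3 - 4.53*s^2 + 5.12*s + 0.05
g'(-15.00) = 1200.77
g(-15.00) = -6394.75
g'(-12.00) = 792.08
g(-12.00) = -3426.67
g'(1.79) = 3.99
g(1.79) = 3.70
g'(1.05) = 0.80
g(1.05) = 2.25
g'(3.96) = 43.10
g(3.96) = 46.78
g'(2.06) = 6.44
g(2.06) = 5.10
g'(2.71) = 15.16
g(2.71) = 11.90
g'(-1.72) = 34.64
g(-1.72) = -30.15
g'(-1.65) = 32.89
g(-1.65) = -27.78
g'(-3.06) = 76.95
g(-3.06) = -103.02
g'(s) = 4.71*s^2 - 9.06*s + 5.12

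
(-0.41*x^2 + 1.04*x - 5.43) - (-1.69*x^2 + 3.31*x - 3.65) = 1.28*x^2 - 2.27*x - 1.78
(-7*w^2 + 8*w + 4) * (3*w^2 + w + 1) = -21*w^4 + 17*w^3 + 13*w^2 + 12*w + 4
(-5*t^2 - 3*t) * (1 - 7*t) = 35*t^3 + 16*t^2 - 3*t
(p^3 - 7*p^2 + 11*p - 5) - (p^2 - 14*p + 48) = p^3 - 8*p^2 + 25*p - 53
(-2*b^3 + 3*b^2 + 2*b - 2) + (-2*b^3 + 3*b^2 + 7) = -4*b^3 + 6*b^2 + 2*b + 5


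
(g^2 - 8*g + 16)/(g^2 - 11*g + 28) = (g - 4)/(g - 7)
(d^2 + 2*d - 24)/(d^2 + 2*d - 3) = (d^2 + 2*d - 24)/(d^2 + 2*d - 3)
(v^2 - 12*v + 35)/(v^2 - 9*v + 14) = (v - 5)/(v - 2)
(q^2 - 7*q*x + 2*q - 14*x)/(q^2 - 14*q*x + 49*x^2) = (-q - 2)/(-q + 7*x)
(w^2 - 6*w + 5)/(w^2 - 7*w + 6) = (w - 5)/(w - 6)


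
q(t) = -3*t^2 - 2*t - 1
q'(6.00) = -38.00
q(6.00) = -121.00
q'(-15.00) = 88.00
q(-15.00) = -646.00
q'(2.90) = -19.40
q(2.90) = -32.03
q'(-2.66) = 13.96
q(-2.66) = -16.91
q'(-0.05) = -1.70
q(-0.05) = -0.91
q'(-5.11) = 28.66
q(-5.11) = -69.12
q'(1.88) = -13.28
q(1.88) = -15.36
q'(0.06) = -2.36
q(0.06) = -1.13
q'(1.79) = -12.74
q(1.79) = -14.19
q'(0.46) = -4.76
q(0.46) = -2.55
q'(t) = -6*t - 2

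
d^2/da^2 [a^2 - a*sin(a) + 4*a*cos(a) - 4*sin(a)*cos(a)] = a*sin(a) - 4*a*cos(a) - 8*sin(a) + 8*sin(2*a) - 2*cos(a) + 2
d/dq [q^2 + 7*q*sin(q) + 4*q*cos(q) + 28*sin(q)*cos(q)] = -4*q*sin(q) + 7*q*cos(q) + 2*q + 7*sin(q) + 4*cos(q) + 28*cos(2*q)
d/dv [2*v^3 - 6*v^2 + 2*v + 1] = 6*v^2 - 12*v + 2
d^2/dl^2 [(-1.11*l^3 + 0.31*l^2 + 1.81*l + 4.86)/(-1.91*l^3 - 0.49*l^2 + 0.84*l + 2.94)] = (-4.33952*l^6 - 28.933062*l^5 - 151.108122*l^4 - 99.314138*l^3 - 68.41548*l^2 - 109.821348*l - 17.280144)/(6.967871*l^9 + 5.362707*l^8 - 7.817439*l^7 - 36.775529*l^6 - 13.07124*l^5 + 27.221166*l^4 + 56.195748*l^3 + 6.4827*l^2 - 21.781872*l - 25.412184)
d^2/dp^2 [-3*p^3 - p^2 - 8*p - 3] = -18*p - 2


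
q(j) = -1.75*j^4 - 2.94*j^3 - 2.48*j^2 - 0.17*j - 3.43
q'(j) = -7.0*j^3 - 8.82*j^2 - 4.96*j - 0.17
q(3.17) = -299.26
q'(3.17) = -327.51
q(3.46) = -406.30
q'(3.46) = -412.87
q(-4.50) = -502.59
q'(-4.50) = 481.42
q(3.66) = -495.44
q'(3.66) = -479.67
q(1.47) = -26.55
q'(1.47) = -48.76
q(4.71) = -1227.67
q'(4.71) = -950.61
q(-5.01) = -797.64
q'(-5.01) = 683.56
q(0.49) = -4.56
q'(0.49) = -5.54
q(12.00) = -41730.91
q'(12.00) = -13425.77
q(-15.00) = -79230.13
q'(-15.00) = 21714.73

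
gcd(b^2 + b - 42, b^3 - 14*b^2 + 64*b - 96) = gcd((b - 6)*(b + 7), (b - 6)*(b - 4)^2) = b - 6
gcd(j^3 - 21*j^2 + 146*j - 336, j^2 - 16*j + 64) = j - 8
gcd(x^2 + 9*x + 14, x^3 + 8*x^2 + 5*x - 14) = x^2 + 9*x + 14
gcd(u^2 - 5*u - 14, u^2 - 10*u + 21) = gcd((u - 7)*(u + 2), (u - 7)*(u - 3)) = u - 7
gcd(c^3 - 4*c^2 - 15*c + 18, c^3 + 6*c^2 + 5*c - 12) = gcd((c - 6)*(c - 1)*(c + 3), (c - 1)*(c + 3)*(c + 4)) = c^2 + 2*c - 3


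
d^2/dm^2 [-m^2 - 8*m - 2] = -2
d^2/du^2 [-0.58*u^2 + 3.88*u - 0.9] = -1.16000000000000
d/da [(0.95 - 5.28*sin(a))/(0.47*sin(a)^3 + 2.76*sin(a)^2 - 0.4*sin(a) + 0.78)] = (4.9632*sin(a)^3 + 13.2333*sin(a)^2 - 5.244*sin(a) - 3.7384)*cos(a)/(0.2209*sin(a)^6 + 2.5944*sin(a)^5 + 7.2416*sin(a)^4 - 1.4748*sin(a)^3 + 4.4656*sin(a)^2 - 0.624*sin(a) + 0.6084)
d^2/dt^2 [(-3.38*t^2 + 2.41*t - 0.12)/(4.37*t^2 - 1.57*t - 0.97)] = (-1.13686837721616e-13*t^4 + 45.667374*t^3 - 99.71466*t^2 + 66.234342*t - 15.309774)/(83.453453*t^6 - 89.946399*t^5 - 23.25714*t^4 + 36.060545*t^3 + 5.16234*t^2 - 4.431639*t - 0.912673)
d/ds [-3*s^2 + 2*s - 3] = 2 - 6*s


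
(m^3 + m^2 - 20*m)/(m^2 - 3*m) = (m^2 + m - 20)/(m - 3)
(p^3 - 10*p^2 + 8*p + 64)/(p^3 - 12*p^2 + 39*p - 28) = (p^2 - 6*p - 16)/(p^2 - 8*p + 7)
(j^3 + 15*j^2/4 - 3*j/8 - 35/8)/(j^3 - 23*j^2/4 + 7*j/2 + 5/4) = (8*j^2 + 38*j + 35)/(2*(4*j^2 - 19*j - 5))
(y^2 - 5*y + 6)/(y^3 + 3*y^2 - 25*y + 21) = (y - 2)/(y^2 + 6*y - 7)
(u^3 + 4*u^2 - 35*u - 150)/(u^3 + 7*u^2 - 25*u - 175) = (u^2 - u - 30)/(u^2 + 2*u - 35)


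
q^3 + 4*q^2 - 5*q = q*(q - 1)*(q + 5)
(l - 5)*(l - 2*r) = l^2 - 2*l*r - 5*l + 10*r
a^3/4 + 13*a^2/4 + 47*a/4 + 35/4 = (a/4 + 1/4)*(a + 5)*(a + 7)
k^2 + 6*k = k*(k + 6)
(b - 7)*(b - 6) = b^2 - 13*b + 42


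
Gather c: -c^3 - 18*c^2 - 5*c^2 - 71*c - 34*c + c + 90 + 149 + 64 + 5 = -c^3 - 23*c^2 - 104*c + 308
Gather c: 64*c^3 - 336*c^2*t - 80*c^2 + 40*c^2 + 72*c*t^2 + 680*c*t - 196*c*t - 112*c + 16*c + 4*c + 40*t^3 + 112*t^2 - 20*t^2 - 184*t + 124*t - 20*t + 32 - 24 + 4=64*c^3 + c^2*(-336*t - 40) + c*(72*t^2 + 484*t - 92) + 40*t^3 + 92*t^2 - 80*t + 12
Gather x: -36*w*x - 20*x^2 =-36*w*x - 20*x^2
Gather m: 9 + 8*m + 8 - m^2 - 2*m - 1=-m^2 + 6*m + 16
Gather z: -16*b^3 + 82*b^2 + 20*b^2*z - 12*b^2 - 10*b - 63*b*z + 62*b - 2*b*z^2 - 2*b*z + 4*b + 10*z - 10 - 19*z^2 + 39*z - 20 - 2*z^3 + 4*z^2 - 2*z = -16*b^3 + 70*b^2 + 56*b - 2*z^3 + z^2*(-2*b - 15) + z*(20*b^2 - 65*b + 47) - 30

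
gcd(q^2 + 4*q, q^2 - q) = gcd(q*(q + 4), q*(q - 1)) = q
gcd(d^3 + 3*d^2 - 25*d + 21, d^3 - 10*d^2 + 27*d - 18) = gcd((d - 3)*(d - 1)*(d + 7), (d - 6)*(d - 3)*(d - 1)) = d^2 - 4*d + 3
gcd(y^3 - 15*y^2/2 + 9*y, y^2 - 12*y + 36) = y - 6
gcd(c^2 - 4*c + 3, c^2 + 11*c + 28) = 1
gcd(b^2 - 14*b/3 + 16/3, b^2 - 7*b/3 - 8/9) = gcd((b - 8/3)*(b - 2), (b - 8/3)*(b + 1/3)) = b - 8/3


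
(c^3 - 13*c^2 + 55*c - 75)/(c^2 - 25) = (c^2 - 8*c + 15)/(c + 5)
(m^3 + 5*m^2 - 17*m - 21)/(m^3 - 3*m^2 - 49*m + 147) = (m + 1)/(m - 7)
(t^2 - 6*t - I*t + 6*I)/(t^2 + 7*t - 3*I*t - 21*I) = (t^2 - t*(6 + I) + 6*I)/(t^2 + t*(7 - 3*I) - 21*I)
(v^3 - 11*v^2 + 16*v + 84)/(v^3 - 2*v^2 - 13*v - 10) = (v^2 - 13*v + 42)/(v^2 - 4*v - 5)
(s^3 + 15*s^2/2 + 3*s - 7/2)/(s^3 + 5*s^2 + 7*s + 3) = (2*s^2 + 13*s - 7)/(2*(s^2 + 4*s + 3))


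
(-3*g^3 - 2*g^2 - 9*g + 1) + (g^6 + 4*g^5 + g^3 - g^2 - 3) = g^6 + 4*g^5 - 2*g^3 - 3*g^2 - 9*g - 2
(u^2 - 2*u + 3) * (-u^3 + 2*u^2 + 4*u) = -u^5 + 4*u^4 - 3*u^3 - 2*u^2 + 12*u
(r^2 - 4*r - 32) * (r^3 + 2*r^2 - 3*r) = r^5 - 2*r^4 - 43*r^3 - 52*r^2 + 96*r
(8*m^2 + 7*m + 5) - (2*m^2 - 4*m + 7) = 6*m^2 + 11*m - 2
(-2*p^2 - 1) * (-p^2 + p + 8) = 2*p^4 - 2*p^3 - 15*p^2 - p - 8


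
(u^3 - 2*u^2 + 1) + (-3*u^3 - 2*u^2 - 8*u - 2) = -2*u^3 - 4*u^2 - 8*u - 1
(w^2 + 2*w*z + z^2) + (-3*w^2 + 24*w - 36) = -2*w^2 + 2*w*z + 24*w + z^2 - 36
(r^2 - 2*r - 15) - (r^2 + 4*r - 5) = -6*r - 10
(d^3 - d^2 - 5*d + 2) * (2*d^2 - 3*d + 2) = 2*d^5 - 5*d^4 - 5*d^3 + 17*d^2 - 16*d + 4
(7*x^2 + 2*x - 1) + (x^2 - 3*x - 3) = 8*x^2 - x - 4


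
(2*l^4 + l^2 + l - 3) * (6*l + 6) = 12*l^5 + 12*l^4 + 6*l^3 + 12*l^2 - 12*l - 18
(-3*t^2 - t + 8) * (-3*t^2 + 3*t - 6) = 9*t^4 - 6*t^3 - 9*t^2 + 30*t - 48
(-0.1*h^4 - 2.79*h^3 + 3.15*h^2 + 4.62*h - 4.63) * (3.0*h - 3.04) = -0.3*h^5 - 8.066*h^4 + 17.9316*h^3 + 4.284*h^2 - 27.9348*h + 14.0752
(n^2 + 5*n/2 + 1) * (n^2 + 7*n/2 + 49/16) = n^4 + 6*n^3 + 205*n^2/16 + 357*n/32 + 49/16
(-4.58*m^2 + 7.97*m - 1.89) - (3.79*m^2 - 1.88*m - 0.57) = -8.37*m^2 + 9.85*m - 1.32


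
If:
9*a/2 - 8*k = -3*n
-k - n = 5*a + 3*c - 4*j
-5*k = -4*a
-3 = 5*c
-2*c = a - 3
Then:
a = 21/5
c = -3/5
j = 1261/200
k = 84/25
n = 133/50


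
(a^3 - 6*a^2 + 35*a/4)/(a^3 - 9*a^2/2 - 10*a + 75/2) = a*(2*a - 7)/(2*(a^2 - 2*a - 15))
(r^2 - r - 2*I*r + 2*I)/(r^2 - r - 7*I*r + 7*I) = (r - 2*I)/(r - 7*I)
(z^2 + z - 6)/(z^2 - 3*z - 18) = (z - 2)/(z - 6)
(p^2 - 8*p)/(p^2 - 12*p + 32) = p/(p - 4)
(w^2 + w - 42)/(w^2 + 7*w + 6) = (w^2 + w - 42)/(w^2 + 7*w + 6)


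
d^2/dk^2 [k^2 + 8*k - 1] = 2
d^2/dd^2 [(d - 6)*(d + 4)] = 2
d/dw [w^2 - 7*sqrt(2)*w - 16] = 2*w - 7*sqrt(2)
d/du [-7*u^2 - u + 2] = -14*u - 1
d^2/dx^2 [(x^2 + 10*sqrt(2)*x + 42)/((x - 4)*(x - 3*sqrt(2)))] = 2*(4*x^3 + 13*sqrt(2)*x^3 - 36*sqrt(2)*x^2 + 126*x^2 - 1224*x - 378*sqrt(2)*x + 1224*sqrt(2) + 2676)/(x^6 - 9*sqrt(2)*x^5 - 12*x^5 + 102*x^4 + 108*sqrt(2)*x^4 - 712*x^3 - 486*sqrt(2)*x^3 + 1224*sqrt(2)*x^2 + 2592*x^2 - 2592*sqrt(2)*x - 3456*x + 3456*sqrt(2))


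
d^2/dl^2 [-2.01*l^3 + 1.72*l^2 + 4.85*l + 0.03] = 3.44 - 12.06*l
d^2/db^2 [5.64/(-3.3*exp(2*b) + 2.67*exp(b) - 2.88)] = (-5.64*(6.6*exp(b) - 2.67)*(13.2*exp(b) - 5.34)*exp(b) + (74.448*exp(b) - 15.0588)*(3.3*exp(2*b) - 2.67*exp(b) + 2.88))*exp(b)/(3.3*exp(2*b) - 2.67*exp(b) + 2.88)^3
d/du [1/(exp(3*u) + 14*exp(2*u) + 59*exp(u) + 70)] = (-3*exp(2*u) - 28*exp(u) - 59)*exp(u)/(exp(3*u) + 14*exp(2*u) + 59*exp(u) + 70)^2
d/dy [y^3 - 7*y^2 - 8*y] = 3*y^2 - 14*y - 8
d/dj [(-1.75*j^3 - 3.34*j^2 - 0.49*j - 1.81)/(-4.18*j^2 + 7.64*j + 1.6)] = (7.315*j^4 - 26.74*j^3 - 35.9658*j^2 - 25.8196*j + 13.0444)/(17.4724*j^4 - 63.8704*j^3 + 44.9936*j^2 + 24.448*j + 2.56)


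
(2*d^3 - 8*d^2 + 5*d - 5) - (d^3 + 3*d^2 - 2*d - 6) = d^3 - 11*d^2 + 7*d + 1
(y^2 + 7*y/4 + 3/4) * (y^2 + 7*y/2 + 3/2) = y^4 + 21*y^3/4 + 67*y^2/8 + 21*y/4 + 9/8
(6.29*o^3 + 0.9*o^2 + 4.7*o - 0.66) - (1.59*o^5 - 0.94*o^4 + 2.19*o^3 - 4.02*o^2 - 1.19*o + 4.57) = -1.59*o^5 + 0.94*o^4 + 4.1*o^3 + 4.92*o^2 + 5.89*o - 5.23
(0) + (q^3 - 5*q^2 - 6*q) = q^3 - 5*q^2 - 6*q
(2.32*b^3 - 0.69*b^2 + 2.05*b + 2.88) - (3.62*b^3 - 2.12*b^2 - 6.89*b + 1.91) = -1.3*b^3 + 1.43*b^2 + 8.94*b + 0.97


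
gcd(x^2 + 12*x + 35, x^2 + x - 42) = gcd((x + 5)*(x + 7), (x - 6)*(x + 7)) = x + 7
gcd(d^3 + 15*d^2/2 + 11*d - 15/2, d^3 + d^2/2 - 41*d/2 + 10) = d^2 + 9*d/2 - 5/2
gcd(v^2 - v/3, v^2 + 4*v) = v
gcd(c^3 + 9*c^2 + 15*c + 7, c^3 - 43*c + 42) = c + 7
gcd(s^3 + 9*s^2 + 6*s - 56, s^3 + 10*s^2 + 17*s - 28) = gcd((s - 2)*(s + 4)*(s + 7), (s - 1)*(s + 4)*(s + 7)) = s^2 + 11*s + 28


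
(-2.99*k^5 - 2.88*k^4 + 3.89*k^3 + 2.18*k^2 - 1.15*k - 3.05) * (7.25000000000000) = -21.6775*k^5 - 20.88*k^4 + 28.2025*k^3 + 15.805*k^2 - 8.3375*k - 22.1125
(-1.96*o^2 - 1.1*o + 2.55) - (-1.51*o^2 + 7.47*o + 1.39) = -0.45*o^2 - 8.57*o + 1.16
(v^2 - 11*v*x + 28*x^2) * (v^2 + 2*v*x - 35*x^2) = v^4 - 9*v^3*x - 29*v^2*x^2 + 441*v*x^3 - 980*x^4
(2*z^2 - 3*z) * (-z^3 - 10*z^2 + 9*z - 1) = -2*z^5 - 17*z^4 + 48*z^3 - 29*z^2 + 3*z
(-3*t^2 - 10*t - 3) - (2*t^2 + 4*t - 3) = -5*t^2 - 14*t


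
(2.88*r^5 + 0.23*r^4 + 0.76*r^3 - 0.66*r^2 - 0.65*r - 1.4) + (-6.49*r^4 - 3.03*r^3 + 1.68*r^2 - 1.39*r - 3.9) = 2.88*r^5 - 6.26*r^4 - 2.27*r^3 + 1.02*r^2 - 2.04*r - 5.3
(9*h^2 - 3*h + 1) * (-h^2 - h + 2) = -9*h^4 - 6*h^3 + 20*h^2 - 7*h + 2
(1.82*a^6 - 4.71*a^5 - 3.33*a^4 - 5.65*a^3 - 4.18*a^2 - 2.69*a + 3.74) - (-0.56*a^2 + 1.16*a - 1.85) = 1.82*a^6 - 4.71*a^5 - 3.33*a^4 - 5.65*a^3 - 3.62*a^2 - 3.85*a + 5.59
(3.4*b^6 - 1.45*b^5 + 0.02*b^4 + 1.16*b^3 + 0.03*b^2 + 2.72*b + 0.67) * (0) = 0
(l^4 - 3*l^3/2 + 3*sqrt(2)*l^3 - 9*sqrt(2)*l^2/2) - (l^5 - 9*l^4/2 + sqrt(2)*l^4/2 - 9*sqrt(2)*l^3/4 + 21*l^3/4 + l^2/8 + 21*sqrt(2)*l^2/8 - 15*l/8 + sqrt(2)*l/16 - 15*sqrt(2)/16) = -l^5 - sqrt(2)*l^4/2 + 11*l^4/2 - 27*l^3/4 + 21*sqrt(2)*l^3/4 - 57*sqrt(2)*l^2/8 - l^2/8 - sqrt(2)*l/16 + 15*l/8 + 15*sqrt(2)/16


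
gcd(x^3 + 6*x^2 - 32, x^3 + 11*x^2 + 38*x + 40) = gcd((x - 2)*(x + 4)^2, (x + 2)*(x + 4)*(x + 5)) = x + 4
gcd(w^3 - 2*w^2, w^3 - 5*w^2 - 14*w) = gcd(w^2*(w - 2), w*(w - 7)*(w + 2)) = w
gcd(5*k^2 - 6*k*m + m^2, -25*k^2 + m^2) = 5*k - m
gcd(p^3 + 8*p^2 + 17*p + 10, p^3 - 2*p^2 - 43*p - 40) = p^2 + 6*p + 5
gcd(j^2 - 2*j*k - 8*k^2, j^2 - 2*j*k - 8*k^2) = j^2 - 2*j*k - 8*k^2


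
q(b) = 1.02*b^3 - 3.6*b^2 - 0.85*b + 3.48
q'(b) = 3.06*b^2 - 7.2*b - 0.85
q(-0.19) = 3.50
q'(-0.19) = 0.63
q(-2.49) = -32.47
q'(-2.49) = 36.05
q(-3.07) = -57.35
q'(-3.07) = 50.09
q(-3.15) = -61.44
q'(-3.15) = 52.19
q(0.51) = 2.25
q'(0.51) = -3.73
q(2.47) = -5.21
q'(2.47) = 0.03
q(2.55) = -5.18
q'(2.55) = 0.69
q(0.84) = 0.83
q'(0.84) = -4.74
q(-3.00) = -53.91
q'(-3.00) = 48.29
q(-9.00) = -1024.05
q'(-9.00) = 311.81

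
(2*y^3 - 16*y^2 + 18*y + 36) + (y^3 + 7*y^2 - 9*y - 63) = 3*y^3 - 9*y^2 + 9*y - 27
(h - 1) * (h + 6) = h^2 + 5*h - 6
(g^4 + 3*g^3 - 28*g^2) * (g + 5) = g^5 + 8*g^4 - 13*g^3 - 140*g^2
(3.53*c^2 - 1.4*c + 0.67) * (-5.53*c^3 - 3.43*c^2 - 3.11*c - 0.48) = -19.5209*c^5 - 4.3659*c^4 - 9.8814*c^3 + 0.361499999999999*c^2 - 1.4117*c - 0.3216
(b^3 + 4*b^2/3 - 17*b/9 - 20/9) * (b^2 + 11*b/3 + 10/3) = b^5 + 5*b^4 + 19*b^3/3 - 127*b^2/27 - 130*b/9 - 200/27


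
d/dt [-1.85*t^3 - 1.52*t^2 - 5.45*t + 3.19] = -5.55*t^2 - 3.04*t - 5.45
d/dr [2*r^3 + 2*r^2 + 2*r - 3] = 6*r^2 + 4*r + 2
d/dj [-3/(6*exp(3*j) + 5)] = 54*exp(3*j)/(6*exp(3*j) + 5)^2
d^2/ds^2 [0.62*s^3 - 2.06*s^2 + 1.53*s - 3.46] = 3.72*s - 4.12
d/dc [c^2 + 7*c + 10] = 2*c + 7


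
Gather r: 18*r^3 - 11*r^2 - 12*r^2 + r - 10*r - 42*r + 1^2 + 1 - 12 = 18*r^3 - 23*r^2 - 51*r - 10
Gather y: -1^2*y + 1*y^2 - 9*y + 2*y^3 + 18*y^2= 2*y^3 + 19*y^2 - 10*y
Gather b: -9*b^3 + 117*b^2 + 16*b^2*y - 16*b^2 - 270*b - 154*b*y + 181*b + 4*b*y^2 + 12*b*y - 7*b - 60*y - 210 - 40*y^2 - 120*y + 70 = -9*b^3 + b^2*(16*y + 101) + b*(4*y^2 - 142*y - 96) - 40*y^2 - 180*y - 140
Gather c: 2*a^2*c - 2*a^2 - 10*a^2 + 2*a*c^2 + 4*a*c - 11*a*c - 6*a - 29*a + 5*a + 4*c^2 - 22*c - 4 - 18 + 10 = -12*a^2 - 30*a + c^2*(2*a + 4) + c*(2*a^2 - 7*a - 22) - 12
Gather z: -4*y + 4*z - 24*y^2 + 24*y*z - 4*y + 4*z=-24*y^2 - 8*y + z*(24*y + 8)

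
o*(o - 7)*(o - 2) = o^3 - 9*o^2 + 14*o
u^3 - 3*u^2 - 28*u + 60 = (u - 6)*(u - 2)*(u + 5)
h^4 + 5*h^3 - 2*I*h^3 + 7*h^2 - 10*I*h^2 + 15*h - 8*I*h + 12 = (h + 1)*(h + 4)*(h - 3*I)*(h + I)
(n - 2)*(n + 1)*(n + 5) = n^3 + 4*n^2 - 7*n - 10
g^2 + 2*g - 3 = (g - 1)*(g + 3)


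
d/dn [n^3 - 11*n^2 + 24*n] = 3*n^2 - 22*n + 24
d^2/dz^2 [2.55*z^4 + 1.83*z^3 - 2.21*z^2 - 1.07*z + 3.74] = 30.6*z^2 + 10.98*z - 4.42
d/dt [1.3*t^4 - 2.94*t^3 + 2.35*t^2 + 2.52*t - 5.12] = 5.2*t^3 - 8.82*t^2 + 4.7*t + 2.52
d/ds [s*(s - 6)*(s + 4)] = 3*s^2 - 4*s - 24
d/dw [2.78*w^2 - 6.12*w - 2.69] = 5.56*w - 6.12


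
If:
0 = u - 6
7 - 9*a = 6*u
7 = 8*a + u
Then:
No Solution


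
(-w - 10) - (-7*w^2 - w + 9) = 7*w^2 - 19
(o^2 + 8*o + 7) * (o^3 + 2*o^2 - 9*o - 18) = o^5 + 10*o^4 + 14*o^3 - 76*o^2 - 207*o - 126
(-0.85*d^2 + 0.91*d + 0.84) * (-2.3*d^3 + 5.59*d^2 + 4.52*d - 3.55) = 1.955*d^5 - 6.8445*d^4 - 0.687099999999999*d^3 + 11.8263*d^2 + 0.566299999999999*d - 2.982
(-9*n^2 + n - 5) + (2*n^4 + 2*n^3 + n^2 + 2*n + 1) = 2*n^4 + 2*n^3 - 8*n^2 + 3*n - 4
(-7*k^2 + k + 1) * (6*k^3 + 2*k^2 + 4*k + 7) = -42*k^5 - 8*k^4 - 20*k^3 - 43*k^2 + 11*k + 7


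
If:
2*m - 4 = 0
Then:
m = 2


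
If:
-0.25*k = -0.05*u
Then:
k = 0.2*u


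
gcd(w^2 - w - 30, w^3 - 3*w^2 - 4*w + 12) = 1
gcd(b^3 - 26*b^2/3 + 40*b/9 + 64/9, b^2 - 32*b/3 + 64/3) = b - 8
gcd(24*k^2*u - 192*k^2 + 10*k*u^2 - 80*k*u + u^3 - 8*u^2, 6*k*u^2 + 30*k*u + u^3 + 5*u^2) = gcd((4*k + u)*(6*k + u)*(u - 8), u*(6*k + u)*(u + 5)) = 6*k + u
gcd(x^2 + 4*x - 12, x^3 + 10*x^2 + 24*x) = x + 6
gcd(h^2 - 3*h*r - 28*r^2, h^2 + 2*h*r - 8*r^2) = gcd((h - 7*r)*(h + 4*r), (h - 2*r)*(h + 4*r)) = h + 4*r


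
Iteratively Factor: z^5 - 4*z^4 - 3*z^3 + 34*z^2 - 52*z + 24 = (z - 2)*(z^4 - 2*z^3 - 7*z^2 + 20*z - 12) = (z - 2)^2*(z^3 - 7*z + 6) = (z - 2)^2*(z - 1)*(z^2 + z - 6) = (z - 2)^3*(z - 1)*(z + 3)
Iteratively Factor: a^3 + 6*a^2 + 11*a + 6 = (a + 3)*(a^2 + 3*a + 2) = (a + 1)*(a + 3)*(a + 2)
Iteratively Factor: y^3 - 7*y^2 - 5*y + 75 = (y + 3)*(y^2 - 10*y + 25) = (y - 5)*(y + 3)*(y - 5)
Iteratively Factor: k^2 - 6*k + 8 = (k - 4)*(k - 2)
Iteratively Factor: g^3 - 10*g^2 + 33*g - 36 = (g - 3)*(g^2 - 7*g + 12) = (g - 4)*(g - 3)*(g - 3)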